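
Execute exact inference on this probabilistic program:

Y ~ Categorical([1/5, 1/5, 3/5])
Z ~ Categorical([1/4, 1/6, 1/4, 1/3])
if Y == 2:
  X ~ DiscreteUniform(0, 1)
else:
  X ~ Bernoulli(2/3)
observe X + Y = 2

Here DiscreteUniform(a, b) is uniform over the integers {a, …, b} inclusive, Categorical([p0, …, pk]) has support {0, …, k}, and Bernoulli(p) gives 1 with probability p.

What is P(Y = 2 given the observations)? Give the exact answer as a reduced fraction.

P(Y = 2 | obs) = 9/13

Enumerate traces; 8 have nonzero weight after conditioning:
  (Y=1, Z=0, X=1) weight 1/30
  (Y=1, Z=1, X=1) weight 1/45
  (Y=1, Z=2, X=1) weight 1/30
  (Y=1, Z=3, X=1) weight 2/45
  (Y=2, Z=0, X=0) weight 3/40
  (Y=2, Z=1, X=0) weight 1/20
  (Y=2, Z=2, X=0) weight 3/40
  (Y=2, Z=3, X=0) weight 1/10
Group by Y:
  weight(Y=1) = 2/15
  weight(Y=2) = 3/10
Total weight = 2/15 + 3/10 = 13/30
P(Y=1 | obs) = 2/15 / 13/30 = 4/13
P(Y=2 | obs) = 3/10 / 13/30 = 9/13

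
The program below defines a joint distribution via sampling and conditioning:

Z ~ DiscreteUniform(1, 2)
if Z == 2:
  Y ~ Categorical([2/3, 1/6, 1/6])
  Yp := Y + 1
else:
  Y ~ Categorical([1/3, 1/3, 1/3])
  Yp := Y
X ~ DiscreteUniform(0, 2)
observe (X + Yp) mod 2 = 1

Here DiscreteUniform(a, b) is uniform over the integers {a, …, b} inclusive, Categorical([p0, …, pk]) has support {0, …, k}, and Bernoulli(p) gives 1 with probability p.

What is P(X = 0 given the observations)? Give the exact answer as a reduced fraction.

P(X = 0 | obs) = 7/19

Enumerate traces; 9 have nonzero weight after conditioning:
  (Z=1, Y=0, X=1) weight 1/18
  (Z=1, Y=1, X=0) weight 1/18
  (Z=1, Y=1, X=2) weight 1/18
  (Z=1, Y=2, X=1) weight 1/18
  (Z=2, Y=0, X=0) weight 1/9
  (Z=2, Y=0, X=2) weight 1/9
  (Z=2, Y=1, X=1) weight 1/36
  (Z=2, Y=2, X=0) weight 1/36
  … 1 more
Group by X:
  weight(X=0) = 7/36
  weight(X=1) = 5/36
  weight(X=2) = 7/36
Total weight = 7/36 + 5/36 + 7/36 = 19/36
P(X=0 | obs) = 7/36 / 19/36 = 7/19
P(X=1 | obs) = 5/36 / 19/36 = 5/19
P(X=2 | obs) = 7/36 / 19/36 = 7/19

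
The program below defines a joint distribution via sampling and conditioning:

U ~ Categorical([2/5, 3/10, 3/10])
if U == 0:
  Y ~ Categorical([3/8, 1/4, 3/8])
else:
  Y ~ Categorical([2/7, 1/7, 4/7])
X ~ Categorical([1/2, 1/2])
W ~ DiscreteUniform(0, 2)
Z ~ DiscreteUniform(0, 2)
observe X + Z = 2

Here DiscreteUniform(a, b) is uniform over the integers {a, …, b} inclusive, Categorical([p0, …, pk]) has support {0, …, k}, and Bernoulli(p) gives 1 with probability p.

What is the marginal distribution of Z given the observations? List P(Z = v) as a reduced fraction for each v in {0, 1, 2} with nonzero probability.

P(Z=1) = 1/2, P(Z=2) = 1/2

Enumerate traces; 54 have nonzero weight after conditioning:
  (U=0, Y=0, X=0, W=0, Z=2) weight 1/120
  (U=0, Y=0, X=0, W=1, Z=2) weight 1/120
  (U=0, Y=0, X=0, W=2, Z=2) weight 1/120
  (U=0, Y=0, X=1, W=0, Z=1) weight 1/120
  (U=0, Y=0, X=1, W=1, Z=1) weight 1/120
  (U=0, Y=0, X=1, W=2, Z=1) weight 1/120
  (U=0, Y=1, X=0, W=0, Z=2) weight 1/180
  (U=0, Y=1, X=0, W=1, Z=2) weight 1/180
  … 46 more
Group by Z:
  weight(Z=1) = 1/6
  weight(Z=2) = 1/6
Total weight = 1/6 + 1/6 = 1/3
P(Z=1 | obs) = 1/6 / 1/3 = 1/2
P(Z=2 | obs) = 1/6 / 1/3 = 1/2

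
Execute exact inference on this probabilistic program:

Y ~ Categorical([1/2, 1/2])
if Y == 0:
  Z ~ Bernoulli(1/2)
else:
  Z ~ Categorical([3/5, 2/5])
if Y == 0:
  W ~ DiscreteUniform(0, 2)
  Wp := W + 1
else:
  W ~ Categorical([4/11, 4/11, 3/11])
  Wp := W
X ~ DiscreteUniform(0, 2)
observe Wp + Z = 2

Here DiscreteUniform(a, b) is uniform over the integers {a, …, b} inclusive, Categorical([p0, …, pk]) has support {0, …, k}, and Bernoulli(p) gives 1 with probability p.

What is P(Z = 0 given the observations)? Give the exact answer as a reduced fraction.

Enumerate traces; 12 have nonzero weight after conditioning:
  (Y=0, Z=0, W=1, X=0) weight 1/36
  (Y=0, Z=0, W=1, X=1) weight 1/36
  (Y=0, Z=0, W=1, X=2) weight 1/36
  (Y=0, Z=1, W=0, X=0) weight 1/36
  (Y=0, Z=1, W=0, X=1) weight 1/36
  (Y=0, Z=1, W=0, X=2) weight 1/36
  (Y=1, Z=0, W=2, X=0) weight 3/110
  (Y=1, Z=0, W=2, X=1) weight 3/110
  … 4 more
Group by Z:
  weight(Z=0) = 109/660
  weight(Z=1) = 103/660
Total weight = 109/660 + 103/660 = 53/165
P(Z=0 | obs) = 109/660 / 53/165 = 109/212
P(Z=1 | obs) = 103/660 / 53/165 = 103/212

P(Z = 0 | obs) = 109/212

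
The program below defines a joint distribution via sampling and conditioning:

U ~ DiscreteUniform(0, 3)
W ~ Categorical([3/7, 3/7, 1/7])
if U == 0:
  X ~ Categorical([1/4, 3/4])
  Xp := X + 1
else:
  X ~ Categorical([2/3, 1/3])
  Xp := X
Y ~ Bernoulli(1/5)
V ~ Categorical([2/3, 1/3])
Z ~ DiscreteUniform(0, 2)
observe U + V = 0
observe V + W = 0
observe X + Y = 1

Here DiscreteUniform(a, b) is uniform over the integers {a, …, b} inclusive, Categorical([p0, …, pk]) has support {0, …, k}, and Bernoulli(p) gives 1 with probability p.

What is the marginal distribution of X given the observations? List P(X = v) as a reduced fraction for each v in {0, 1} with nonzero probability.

Enumerate traces; 6 have nonzero weight after conditioning:
  (U=0, W=0, X=0, Y=1, V=0, Z=0) weight 1/840
  (U=0, W=0, X=0, Y=1, V=0, Z=1) weight 1/840
  (U=0, W=0, X=0, Y=1, V=0, Z=2) weight 1/840
  (U=0, W=0, X=1, Y=0, V=0, Z=0) weight 1/70
  (U=0, W=0, X=1, Y=0, V=0, Z=1) weight 1/70
  (U=0, W=0, X=1, Y=0, V=0, Z=2) weight 1/70
Group by X:
  weight(X=0) = 1/280
  weight(X=1) = 3/70
Total weight = 1/280 + 3/70 = 13/280
P(X=0 | obs) = 1/280 / 13/280 = 1/13
P(X=1 | obs) = 3/70 / 13/280 = 12/13

P(X=0) = 1/13, P(X=1) = 12/13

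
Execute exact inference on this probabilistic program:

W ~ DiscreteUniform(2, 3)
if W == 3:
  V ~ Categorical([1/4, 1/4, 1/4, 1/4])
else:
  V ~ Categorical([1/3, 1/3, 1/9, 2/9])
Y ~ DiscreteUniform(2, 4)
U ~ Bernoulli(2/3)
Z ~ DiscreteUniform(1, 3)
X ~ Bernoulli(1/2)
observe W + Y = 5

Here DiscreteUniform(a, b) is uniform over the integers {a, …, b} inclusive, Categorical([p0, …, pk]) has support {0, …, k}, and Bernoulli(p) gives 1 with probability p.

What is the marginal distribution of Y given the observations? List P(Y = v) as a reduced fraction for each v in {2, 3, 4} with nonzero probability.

P(Y=2) = 1/2, P(Y=3) = 1/2

Enumerate traces; 96 have nonzero weight after conditioning:
  (W=2, V=0, Y=3, U=0, Z=1, X=0) weight 1/324
  (W=2, V=0, Y=3, U=0, Z=1, X=1) weight 1/324
  (W=2, V=0, Y=3, U=0, Z=2, X=0) weight 1/324
  (W=2, V=0, Y=3, U=0, Z=2, X=1) weight 1/324
  (W=2, V=0, Y=3, U=0, Z=3, X=0) weight 1/324
  (W=2, V=0, Y=3, U=0, Z=3, X=1) weight 1/324
  (W=2, V=0, Y=3, U=1, Z=1, X=0) weight 1/162
  (W=2, V=0, Y=3, U=1, Z=1, X=1) weight 1/162
  (W=3, V=0, Y=2, U=0, Z=1, X=0) weight 1/432
  … 87 more
Group by Y:
  weight(Y=2) = 1/6
  weight(Y=3) = 1/6
Total weight = 1/6 + 1/6 = 1/3
P(Y=2 | obs) = 1/6 / 1/3 = 1/2
P(Y=3 | obs) = 1/6 / 1/3 = 1/2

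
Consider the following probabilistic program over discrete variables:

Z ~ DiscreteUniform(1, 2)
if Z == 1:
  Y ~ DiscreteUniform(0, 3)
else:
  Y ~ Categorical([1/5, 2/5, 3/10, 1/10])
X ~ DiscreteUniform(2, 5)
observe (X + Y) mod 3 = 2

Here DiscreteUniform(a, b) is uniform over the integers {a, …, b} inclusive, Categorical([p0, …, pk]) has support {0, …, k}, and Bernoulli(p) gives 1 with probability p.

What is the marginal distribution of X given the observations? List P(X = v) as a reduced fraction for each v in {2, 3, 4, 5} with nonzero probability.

Enumerate traces; 12 have nonzero weight after conditioning:
  (Z=1, Y=0, X=2) weight 1/32
  (Z=1, Y=0, X=5) weight 1/32
  (Z=1, Y=1, X=4) weight 1/32
  (Z=1, Y=2, X=3) weight 1/32
  (Z=1, Y=3, X=2) weight 1/32
  (Z=1, Y=3, X=5) weight 1/32
  (Z=2, Y=0, X=2) weight 1/40
  (Z=2, Y=0, X=5) weight 1/40
  … 4 more
Group by X:
  weight(X=2) = 1/10
  weight(X=3) = 11/160
  weight(X=4) = 13/160
  weight(X=5) = 1/10
Total weight = 1/10 + 11/160 + 13/160 + 1/10 = 7/20
P(X=2 | obs) = 1/10 / 7/20 = 2/7
P(X=3 | obs) = 11/160 / 7/20 = 11/56
P(X=4 | obs) = 13/160 / 7/20 = 13/56
P(X=5 | obs) = 1/10 / 7/20 = 2/7

P(X=2) = 2/7, P(X=3) = 11/56, P(X=4) = 13/56, P(X=5) = 2/7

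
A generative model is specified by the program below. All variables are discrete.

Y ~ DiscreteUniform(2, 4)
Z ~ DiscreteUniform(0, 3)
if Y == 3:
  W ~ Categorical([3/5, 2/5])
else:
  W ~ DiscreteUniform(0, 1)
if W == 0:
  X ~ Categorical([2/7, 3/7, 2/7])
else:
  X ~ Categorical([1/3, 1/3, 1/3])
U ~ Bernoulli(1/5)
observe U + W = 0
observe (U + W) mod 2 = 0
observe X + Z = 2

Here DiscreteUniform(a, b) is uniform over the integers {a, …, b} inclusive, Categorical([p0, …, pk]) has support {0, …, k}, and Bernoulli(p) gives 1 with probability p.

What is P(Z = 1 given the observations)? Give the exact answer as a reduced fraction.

Enumerate traces; 9 have nonzero weight after conditioning:
  (Y=2, Z=0, W=0, X=2, U=0) weight 1/105
  (Y=2, Z=1, W=0, X=1, U=0) weight 1/70
  (Y=2, Z=2, W=0, X=0, U=0) weight 1/105
  (Y=3, Z=0, W=0, X=2, U=0) weight 2/175
  (Y=3, Z=1, W=0, X=1, U=0) weight 3/175
  (Y=3, Z=2, W=0, X=0, U=0) weight 2/175
  (Y=4, Z=0, W=0, X=2, U=0) weight 1/105
  (Y=4, Z=1, W=0, X=1, U=0) weight 1/70
  … 1 more
Group by Z:
  weight(Z=0) = 16/525
  weight(Z=1) = 8/175
  weight(Z=2) = 16/525
Total weight = 16/525 + 8/175 + 16/525 = 8/75
P(Z=0 | obs) = 16/525 / 8/75 = 2/7
P(Z=1 | obs) = 8/175 / 8/75 = 3/7
P(Z=2 | obs) = 16/525 / 8/75 = 2/7

P(Z = 1 | obs) = 3/7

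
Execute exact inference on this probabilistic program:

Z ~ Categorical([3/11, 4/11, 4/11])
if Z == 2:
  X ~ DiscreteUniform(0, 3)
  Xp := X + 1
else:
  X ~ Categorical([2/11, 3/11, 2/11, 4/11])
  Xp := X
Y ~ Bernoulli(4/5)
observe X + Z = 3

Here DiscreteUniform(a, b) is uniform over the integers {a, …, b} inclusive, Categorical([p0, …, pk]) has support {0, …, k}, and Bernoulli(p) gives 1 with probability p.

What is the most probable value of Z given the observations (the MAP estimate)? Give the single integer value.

Enumerate traces; 6 have nonzero weight after conditioning:
  (Z=0, X=3, Y=0) weight 12/605
  (Z=0, X=3, Y=1) weight 48/605
  (Z=1, X=2, Y=0) weight 8/605
  (Z=1, X=2, Y=1) weight 32/605
  (Z=2, X=1, Y=0) weight 1/55
  (Z=2, X=1, Y=1) weight 4/55
Group by Z:
  weight(Z=0) = 12/121
  weight(Z=1) = 8/121
  weight(Z=2) = 1/11
Total weight = 12/121 + 8/121 + 1/11 = 31/121
P(Z=0 | obs) = 12/121 / 31/121 = 12/31
P(Z=1 | obs) = 8/121 / 31/121 = 8/31
P(Z=2 | obs) = 1/11 / 31/121 = 11/31
argmax = 0

argmax_v P(Z = v | obs) = 0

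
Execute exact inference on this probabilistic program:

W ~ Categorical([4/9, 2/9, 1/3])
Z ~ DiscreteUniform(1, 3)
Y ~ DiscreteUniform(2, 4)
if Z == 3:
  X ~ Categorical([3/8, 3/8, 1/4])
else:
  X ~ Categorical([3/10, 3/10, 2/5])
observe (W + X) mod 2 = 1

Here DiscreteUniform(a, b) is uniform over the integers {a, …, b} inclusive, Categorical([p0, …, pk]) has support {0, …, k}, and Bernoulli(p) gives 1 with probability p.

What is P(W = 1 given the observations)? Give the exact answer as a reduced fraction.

P(W = 1 | obs) = 54/145

Enumerate traces; 36 have nonzero weight after conditioning:
  (W=0, Z=1, Y=2, X=1) weight 2/135
  (W=0, Z=1, Y=3, X=1) weight 2/135
  (W=0, Z=1, Y=4, X=1) weight 2/135
  (W=0, Z=2, Y=2, X=1) weight 2/135
  (W=0, Z=2, Y=3, X=1) weight 2/135
  (W=0, Z=2, Y=4, X=1) weight 2/135
  (W=0, Z=3, Y=2, X=1) weight 1/54
  (W=0, Z=3, Y=3, X=1) weight 1/54
  (W=1, Z=1, Y=2, X=0) weight 1/135
  (W=2, Z=1, Y=2, X=1) weight 1/90
  … 26 more
Group by W:
  weight(W=0) = 13/90
  weight(W=1) = 3/20
  weight(W=2) = 13/120
Total weight = 13/90 + 3/20 + 13/120 = 29/72
P(W=0 | obs) = 13/90 / 29/72 = 52/145
P(W=1 | obs) = 3/20 / 29/72 = 54/145
P(W=2 | obs) = 13/120 / 29/72 = 39/145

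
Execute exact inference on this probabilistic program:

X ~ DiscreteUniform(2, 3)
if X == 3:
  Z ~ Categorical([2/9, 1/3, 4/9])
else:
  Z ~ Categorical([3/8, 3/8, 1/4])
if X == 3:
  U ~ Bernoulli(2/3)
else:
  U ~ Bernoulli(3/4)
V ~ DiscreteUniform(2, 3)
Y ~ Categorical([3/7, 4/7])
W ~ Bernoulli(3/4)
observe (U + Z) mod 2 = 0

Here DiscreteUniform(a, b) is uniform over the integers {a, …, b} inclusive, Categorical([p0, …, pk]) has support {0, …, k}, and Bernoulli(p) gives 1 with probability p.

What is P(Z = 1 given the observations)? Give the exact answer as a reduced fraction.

Enumerate traces; 48 have nonzero weight after conditioning:
  (X=2, Z=0, U=0, V=2, Y=0, W=0) weight 9/3584
  (X=2, Z=0, U=0, V=2, Y=0, W=1) weight 27/3584
  (X=2, Z=0, U=0, V=2, Y=1, W=0) weight 3/896
  (X=2, Z=0, U=0, V=2, Y=1, W=1) weight 9/896
  (X=2, Z=0, U=0, V=3, Y=0, W=0) weight 9/3584
  (X=2, Z=0, U=0, V=3, Y=0, W=1) weight 27/3584
  (X=2, Z=0, U=0, V=3, Y=1, W=0) weight 3/896
  (X=2, Z=0, U=0, V=3, Y=1, W=1) weight 9/896
  (X=2, Z=1, U=1, V=2, Y=0, W=0) weight 27/3584
  (X=2, Z=2, U=0, V=2, Y=0, W=0) weight 3/1792
  … 38 more
Group by Z:
  weight(Z=0) = 145/1728
  weight(Z=1) = 145/576
  weight(Z=2) = 91/864
Total weight = 145/1728 + 145/576 + 91/864 = 127/288
P(Z=0 | obs) = 145/1728 / 127/288 = 145/762
P(Z=1 | obs) = 145/576 / 127/288 = 145/254
P(Z=2 | obs) = 91/864 / 127/288 = 91/381

P(Z = 1 | obs) = 145/254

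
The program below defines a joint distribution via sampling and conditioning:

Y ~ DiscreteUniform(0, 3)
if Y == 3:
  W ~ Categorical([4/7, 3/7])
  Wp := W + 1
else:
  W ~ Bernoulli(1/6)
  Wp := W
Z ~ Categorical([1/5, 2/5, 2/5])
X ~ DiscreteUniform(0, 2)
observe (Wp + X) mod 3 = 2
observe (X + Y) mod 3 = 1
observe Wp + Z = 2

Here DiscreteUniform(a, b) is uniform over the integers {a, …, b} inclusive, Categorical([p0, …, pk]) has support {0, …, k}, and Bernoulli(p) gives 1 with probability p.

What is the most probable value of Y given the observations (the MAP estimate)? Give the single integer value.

argmax_v P(Y = v | obs) = 2

Enumerate traces; 3 have nonzero weight after conditioning:
  (Y=0, W=1, Z=1, X=1) weight 1/180
  (Y=2, W=0, Z=2, X=2) weight 1/36
  (Y=3, W=0, Z=1, X=1) weight 2/105
Group by Y:
  weight(Y=0) = 1/180
  weight(Y=2) = 1/36
  weight(Y=3) = 2/105
Total weight = 1/180 + 1/36 + 2/105 = 11/210
P(Y=0 | obs) = 1/180 / 11/210 = 7/66
P(Y=2 | obs) = 1/36 / 11/210 = 35/66
P(Y=3 | obs) = 2/105 / 11/210 = 4/11
argmax = 2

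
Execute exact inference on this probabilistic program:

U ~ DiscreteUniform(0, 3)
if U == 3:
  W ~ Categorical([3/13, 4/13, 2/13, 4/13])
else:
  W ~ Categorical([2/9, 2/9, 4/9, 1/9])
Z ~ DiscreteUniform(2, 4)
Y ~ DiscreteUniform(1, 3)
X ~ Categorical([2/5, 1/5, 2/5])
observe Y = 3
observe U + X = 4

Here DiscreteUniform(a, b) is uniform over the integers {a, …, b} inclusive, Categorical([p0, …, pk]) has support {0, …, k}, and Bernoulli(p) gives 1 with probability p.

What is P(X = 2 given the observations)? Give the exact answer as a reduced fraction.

P(X = 2 | obs) = 2/3

Enumerate traces; 24 have nonzero weight after conditioning:
  (U=2, W=0, Z=2, Y=3, X=2) weight 1/405
  (U=2, W=0, Z=3, Y=3, X=2) weight 1/405
  (U=2, W=0, Z=4, Y=3, X=2) weight 1/405
  (U=2, W=1, Z=2, Y=3, X=2) weight 1/405
  (U=2, W=1, Z=3, Y=3, X=2) weight 1/405
  (U=2, W=1, Z=4, Y=3, X=2) weight 1/405
  (U=2, W=2, Z=2, Y=3, X=2) weight 2/405
  (U=2, W=2, Z=3, Y=3, X=2) weight 2/405
  (U=3, W=0, Z=2, Y=3, X=1) weight 1/780
  … 15 more
Group by X:
  weight(X=1) = 1/60
  weight(X=2) = 1/30
Total weight = 1/60 + 1/30 = 1/20
P(X=1 | obs) = 1/60 / 1/20 = 1/3
P(X=2 | obs) = 1/30 / 1/20 = 2/3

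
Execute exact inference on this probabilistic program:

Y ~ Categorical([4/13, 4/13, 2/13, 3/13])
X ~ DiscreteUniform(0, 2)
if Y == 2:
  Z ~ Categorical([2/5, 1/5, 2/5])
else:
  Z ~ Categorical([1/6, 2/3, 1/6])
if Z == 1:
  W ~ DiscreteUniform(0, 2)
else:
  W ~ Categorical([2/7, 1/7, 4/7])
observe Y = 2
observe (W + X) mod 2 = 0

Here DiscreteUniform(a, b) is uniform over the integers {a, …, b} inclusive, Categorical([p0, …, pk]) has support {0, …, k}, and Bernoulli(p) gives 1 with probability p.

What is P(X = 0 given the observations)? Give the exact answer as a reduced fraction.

Enumerate traces; 15 have nonzero weight after conditioning:
  (Y=2, X=0, Z=0, W=0) weight 8/1365
  (Y=2, X=0, Z=0, W=2) weight 16/1365
  (Y=2, X=0, Z=1, W=0) weight 2/585
  (Y=2, X=0, Z=1, W=2) weight 2/585
  (Y=2, X=0, Z=2, W=0) weight 8/1365
  (Y=2, X=0, Z=2, W=2) weight 16/1365
  (Y=2, X=1, Z=0, W=1) weight 4/1365
  (Y=2, X=1, Z=1, W=1) weight 2/585
  (Y=2, X=2, Z=0, W=0) weight 8/1365
  … 6 more
Group by X:
  weight(X=0) = 172/4095
  weight(X=1) = 38/4095
  weight(X=2) = 172/4095
Total weight = 172/4095 + 38/4095 + 172/4095 = 382/4095
P(X=0 | obs) = 172/4095 / 382/4095 = 86/191
P(X=1 | obs) = 38/4095 / 382/4095 = 19/191
P(X=2 | obs) = 172/4095 / 382/4095 = 86/191

P(X = 0 | obs) = 86/191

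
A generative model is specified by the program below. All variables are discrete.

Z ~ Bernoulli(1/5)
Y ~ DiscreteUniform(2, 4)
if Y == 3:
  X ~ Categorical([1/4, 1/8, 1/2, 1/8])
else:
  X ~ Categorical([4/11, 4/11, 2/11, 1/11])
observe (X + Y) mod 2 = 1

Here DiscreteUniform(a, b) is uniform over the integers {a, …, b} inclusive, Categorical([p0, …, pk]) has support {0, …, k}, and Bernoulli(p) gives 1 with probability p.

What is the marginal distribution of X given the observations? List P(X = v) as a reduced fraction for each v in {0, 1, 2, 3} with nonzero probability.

P(X=0) = 11/73, P(X=1) = 32/73, P(X=2) = 22/73, P(X=3) = 8/73

Enumerate traces; 12 have nonzero weight after conditioning:
  (Z=0, Y=2, X=1) weight 16/165
  (Z=0, Y=2, X=3) weight 4/165
  (Z=0, Y=3, X=0) weight 1/15
  (Z=0, Y=3, X=2) weight 2/15
  (Z=0, Y=4, X=1) weight 16/165
  (Z=0, Y=4, X=3) weight 4/165
  (Z=1, Y=2, X=1) weight 4/165
  (Z=1, Y=2, X=3) weight 1/165
  … 4 more
Group by X:
  weight(X=0) = 1/12
  weight(X=1) = 8/33
  weight(X=2) = 1/6
  weight(X=3) = 2/33
Total weight = 1/12 + 8/33 + 1/6 + 2/33 = 73/132
P(X=0 | obs) = 1/12 / 73/132 = 11/73
P(X=1 | obs) = 8/33 / 73/132 = 32/73
P(X=2 | obs) = 1/6 / 73/132 = 22/73
P(X=3 | obs) = 2/33 / 73/132 = 8/73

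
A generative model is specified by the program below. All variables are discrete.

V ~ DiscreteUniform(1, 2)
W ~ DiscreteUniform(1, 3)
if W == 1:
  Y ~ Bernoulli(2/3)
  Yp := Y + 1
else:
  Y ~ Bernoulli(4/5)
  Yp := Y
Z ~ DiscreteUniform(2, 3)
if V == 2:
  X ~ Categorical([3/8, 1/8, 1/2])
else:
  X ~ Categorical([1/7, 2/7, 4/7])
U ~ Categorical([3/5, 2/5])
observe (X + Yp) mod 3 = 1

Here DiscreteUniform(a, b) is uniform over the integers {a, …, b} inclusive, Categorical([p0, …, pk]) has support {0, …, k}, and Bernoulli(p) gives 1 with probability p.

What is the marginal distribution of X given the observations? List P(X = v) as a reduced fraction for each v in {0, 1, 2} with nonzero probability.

Enumerate traces; 48 have nonzero weight after conditioning:
  (V=1, W=1, Y=0, Z=2, X=0, U=0) weight 1/420
  (V=1, W=1, Y=0, Z=2, X=0, U=1) weight 1/630
  (V=1, W=1, Y=0, Z=3, X=0, U=0) weight 1/420
  (V=1, W=1, Y=0, Z=3, X=0, U=1) weight 1/630
  (V=1, W=1, Y=1, Z=2, X=2, U=0) weight 2/105
  (V=1, W=1, Y=1, Z=2, X=2, U=1) weight 4/315
  (V=1, W=1, Y=1, Z=3, X=2, U=0) weight 2/105
  (V=1, W=1, Y=1, Z=3, X=2, U=1) weight 4/315
  (V=1, W=2, Y=0, Z=2, X=1, U=0) weight 1/350
  … 39 more
Group by X:
  weight(X=0) = 841/5040
  weight(X=1) = 23/840
  weight(X=2) = 5/42
Total weight = 841/5040 + 23/840 + 5/42 = 1579/5040
P(X=0 | obs) = 841/5040 / 1579/5040 = 841/1579
P(X=1 | obs) = 23/840 / 1579/5040 = 138/1579
P(X=2 | obs) = 5/42 / 1579/5040 = 600/1579

P(X=0) = 841/1579, P(X=1) = 138/1579, P(X=2) = 600/1579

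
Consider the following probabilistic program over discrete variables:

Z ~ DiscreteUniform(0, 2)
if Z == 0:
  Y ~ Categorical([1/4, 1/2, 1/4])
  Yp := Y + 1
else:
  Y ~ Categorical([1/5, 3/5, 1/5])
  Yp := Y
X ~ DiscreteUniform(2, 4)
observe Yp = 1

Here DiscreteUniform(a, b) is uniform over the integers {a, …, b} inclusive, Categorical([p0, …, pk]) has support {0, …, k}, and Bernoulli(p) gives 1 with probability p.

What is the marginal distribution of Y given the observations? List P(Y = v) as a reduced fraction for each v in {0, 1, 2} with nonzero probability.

P(Y=0) = 5/29, P(Y=1) = 24/29

Enumerate traces; 9 have nonzero weight after conditioning:
  (Z=0, Y=0, X=2) weight 1/36
  (Z=0, Y=0, X=3) weight 1/36
  (Z=0, Y=0, X=4) weight 1/36
  (Z=1, Y=1, X=2) weight 1/15
  (Z=1, Y=1, X=3) weight 1/15
  (Z=1, Y=1, X=4) weight 1/15
  (Z=2, Y=1, X=2) weight 1/15
  (Z=2, Y=1, X=3) weight 1/15
  … 1 more
Group by Y:
  weight(Y=0) = 1/12
  weight(Y=1) = 2/5
Total weight = 1/12 + 2/5 = 29/60
P(Y=0 | obs) = 1/12 / 29/60 = 5/29
P(Y=1 | obs) = 2/5 / 29/60 = 24/29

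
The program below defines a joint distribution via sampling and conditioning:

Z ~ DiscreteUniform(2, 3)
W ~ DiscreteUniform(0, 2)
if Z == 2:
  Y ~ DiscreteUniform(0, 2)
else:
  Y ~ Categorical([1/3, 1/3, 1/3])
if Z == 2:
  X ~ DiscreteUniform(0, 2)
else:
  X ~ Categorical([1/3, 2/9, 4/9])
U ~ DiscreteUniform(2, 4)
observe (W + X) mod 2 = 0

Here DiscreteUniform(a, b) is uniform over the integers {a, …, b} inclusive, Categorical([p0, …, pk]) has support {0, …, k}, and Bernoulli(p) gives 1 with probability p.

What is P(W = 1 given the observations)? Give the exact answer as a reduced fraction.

P(W = 1 | obs) = 5/31

Enumerate traces; 90 have nonzero weight after conditioning:
  (Z=2, W=0, Y=0, X=0, U=2) weight 1/162
  (Z=2, W=0, Y=0, X=0, U=3) weight 1/162
  (Z=2, W=0, Y=0, X=0, U=4) weight 1/162
  (Z=2, W=0, Y=0, X=2, U=2) weight 1/162
  (Z=2, W=0, Y=0, X=2, U=3) weight 1/162
  (Z=2, W=0, Y=0, X=2, U=4) weight 1/162
  (Z=2, W=0, Y=1, X=0, U=2) weight 1/162
  (Z=2, W=0, Y=1, X=0, U=3) weight 1/162
  (Z=2, W=1, Y=0, X=1, U=2) weight 1/162
  (Z=2, W=2, Y=0, X=0, U=2) weight 1/162
  … 80 more
Group by W:
  weight(W=0) = 13/54
  weight(W=1) = 5/54
  weight(W=2) = 13/54
Total weight = 13/54 + 5/54 + 13/54 = 31/54
P(W=0 | obs) = 13/54 / 31/54 = 13/31
P(W=1 | obs) = 5/54 / 31/54 = 5/31
P(W=2 | obs) = 13/54 / 31/54 = 13/31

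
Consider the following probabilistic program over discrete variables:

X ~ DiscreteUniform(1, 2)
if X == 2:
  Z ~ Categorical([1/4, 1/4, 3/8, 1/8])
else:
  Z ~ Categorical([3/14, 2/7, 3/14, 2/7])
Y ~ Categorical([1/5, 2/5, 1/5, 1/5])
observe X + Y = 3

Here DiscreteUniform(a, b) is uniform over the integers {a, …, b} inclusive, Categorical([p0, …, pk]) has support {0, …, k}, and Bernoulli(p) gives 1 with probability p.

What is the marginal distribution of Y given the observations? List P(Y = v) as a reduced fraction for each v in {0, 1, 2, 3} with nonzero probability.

P(Y=1) = 2/3, P(Y=2) = 1/3

Enumerate traces; 8 have nonzero weight after conditioning:
  (X=1, Z=0, Y=2) weight 3/140
  (X=1, Z=1, Y=2) weight 1/35
  (X=1, Z=2, Y=2) weight 3/140
  (X=1, Z=3, Y=2) weight 1/35
  (X=2, Z=0, Y=1) weight 1/20
  (X=2, Z=1, Y=1) weight 1/20
  (X=2, Z=2, Y=1) weight 3/40
  (X=2, Z=3, Y=1) weight 1/40
Group by Y:
  weight(Y=1) = 1/5
  weight(Y=2) = 1/10
Total weight = 1/5 + 1/10 = 3/10
P(Y=1 | obs) = 1/5 / 3/10 = 2/3
P(Y=2 | obs) = 1/10 / 3/10 = 1/3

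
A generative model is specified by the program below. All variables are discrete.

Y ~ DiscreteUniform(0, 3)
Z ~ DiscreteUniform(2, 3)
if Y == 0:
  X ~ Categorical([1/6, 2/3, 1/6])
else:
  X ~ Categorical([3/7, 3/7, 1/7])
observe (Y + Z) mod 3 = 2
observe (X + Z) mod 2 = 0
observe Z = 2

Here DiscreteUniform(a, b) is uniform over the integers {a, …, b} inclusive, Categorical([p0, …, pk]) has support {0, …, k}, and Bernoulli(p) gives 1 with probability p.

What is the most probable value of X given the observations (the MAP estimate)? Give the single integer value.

argmax_v P(X = v | obs) = 0

Enumerate traces; 4 have nonzero weight after conditioning:
  (Y=0, Z=2, X=0) weight 1/48
  (Y=0, Z=2, X=2) weight 1/48
  (Y=3, Z=2, X=0) weight 3/56
  (Y=3, Z=2, X=2) weight 1/56
Group by X:
  weight(X=0) = 25/336
  weight(X=2) = 13/336
Total weight = 25/336 + 13/336 = 19/168
P(X=0 | obs) = 25/336 / 19/168 = 25/38
P(X=2 | obs) = 13/336 / 19/168 = 13/38
argmax = 0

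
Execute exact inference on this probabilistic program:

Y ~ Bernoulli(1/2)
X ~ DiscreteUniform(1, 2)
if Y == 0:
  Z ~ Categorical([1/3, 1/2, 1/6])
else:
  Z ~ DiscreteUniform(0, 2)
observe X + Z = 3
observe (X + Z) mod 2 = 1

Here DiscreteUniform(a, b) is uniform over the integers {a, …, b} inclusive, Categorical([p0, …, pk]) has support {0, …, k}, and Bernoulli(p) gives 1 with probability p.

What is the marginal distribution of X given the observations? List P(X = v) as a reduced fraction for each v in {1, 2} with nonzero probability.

Enumerate traces; 4 have nonzero weight after conditioning:
  (Y=0, X=1, Z=2) weight 1/24
  (Y=0, X=2, Z=1) weight 1/8
  (Y=1, X=1, Z=2) weight 1/12
  (Y=1, X=2, Z=1) weight 1/12
Group by X:
  weight(X=1) = 1/8
  weight(X=2) = 5/24
Total weight = 1/8 + 5/24 = 1/3
P(X=1 | obs) = 1/8 / 1/3 = 3/8
P(X=2 | obs) = 5/24 / 1/3 = 5/8

P(X=1) = 3/8, P(X=2) = 5/8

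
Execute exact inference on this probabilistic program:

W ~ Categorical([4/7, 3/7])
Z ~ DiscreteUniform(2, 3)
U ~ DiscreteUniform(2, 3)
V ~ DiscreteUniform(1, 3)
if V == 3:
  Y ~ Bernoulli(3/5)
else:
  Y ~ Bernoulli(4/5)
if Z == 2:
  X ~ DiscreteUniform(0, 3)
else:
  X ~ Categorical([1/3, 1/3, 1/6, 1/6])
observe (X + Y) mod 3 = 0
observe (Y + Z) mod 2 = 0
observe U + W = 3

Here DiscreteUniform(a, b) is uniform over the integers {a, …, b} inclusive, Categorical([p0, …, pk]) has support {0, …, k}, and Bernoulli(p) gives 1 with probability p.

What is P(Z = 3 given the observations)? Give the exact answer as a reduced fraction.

P(Z = 3 | obs) = 11/23

Enumerate traces; 18 have nonzero weight after conditioning:
  (W=0, Z=2, U=3, V=1, Y=0, X=0) weight 1/420
  (W=0, Z=2, U=3, V=1, Y=0, X=3) weight 1/420
  (W=0, Z=2, U=3, V=2, Y=0, X=0) weight 1/420
  (W=0, Z=2, U=3, V=2, Y=0, X=3) weight 1/420
  (W=0, Z=2, U=3, V=3, Y=0, X=0) weight 1/210
  (W=0, Z=2, U=3, V=3, Y=0, X=3) weight 1/210
  (W=0, Z=3, U=3, V=1, Y=1, X=2) weight 2/315
  (W=0, Z=3, U=3, V=2, Y=1, X=2) weight 2/315
  … 10 more
Group by Z:
  weight(Z=2) = 1/30
  weight(Z=3) = 11/360
Total weight = 1/30 + 11/360 = 23/360
P(Z=2 | obs) = 1/30 / 23/360 = 12/23
P(Z=3 | obs) = 11/360 / 23/360 = 11/23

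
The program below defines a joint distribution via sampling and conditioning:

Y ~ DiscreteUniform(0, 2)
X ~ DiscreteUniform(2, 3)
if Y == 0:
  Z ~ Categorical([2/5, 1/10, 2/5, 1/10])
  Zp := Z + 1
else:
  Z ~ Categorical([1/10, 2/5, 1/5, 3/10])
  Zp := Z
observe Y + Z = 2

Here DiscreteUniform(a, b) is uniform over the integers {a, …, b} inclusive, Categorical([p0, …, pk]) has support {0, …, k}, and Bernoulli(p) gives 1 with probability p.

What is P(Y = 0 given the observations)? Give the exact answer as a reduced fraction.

Enumerate traces; 6 have nonzero weight after conditioning:
  (Y=0, X=2, Z=2) weight 1/15
  (Y=0, X=3, Z=2) weight 1/15
  (Y=1, X=2, Z=1) weight 1/15
  (Y=1, X=3, Z=1) weight 1/15
  (Y=2, X=2, Z=0) weight 1/60
  (Y=2, X=3, Z=0) weight 1/60
Group by Y:
  weight(Y=0) = 2/15
  weight(Y=1) = 2/15
  weight(Y=2) = 1/30
Total weight = 2/15 + 2/15 + 1/30 = 3/10
P(Y=0 | obs) = 2/15 / 3/10 = 4/9
P(Y=1 | obs) = 2/15 / 3/10 = 4/9
P(Y=2 | obs) = 1/30 / 3/10 = 1/9

P(Y = 0 | obs) = 4/9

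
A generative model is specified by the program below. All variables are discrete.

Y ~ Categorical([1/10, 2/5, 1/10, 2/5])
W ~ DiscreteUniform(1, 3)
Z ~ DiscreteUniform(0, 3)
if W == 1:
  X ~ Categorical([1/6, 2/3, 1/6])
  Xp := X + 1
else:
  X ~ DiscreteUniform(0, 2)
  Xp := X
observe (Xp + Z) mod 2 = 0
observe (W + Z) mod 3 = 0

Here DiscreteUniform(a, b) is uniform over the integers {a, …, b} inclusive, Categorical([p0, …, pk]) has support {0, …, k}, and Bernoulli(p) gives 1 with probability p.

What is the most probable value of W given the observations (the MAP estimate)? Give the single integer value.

argmax_v P(W = v | obs) = 3

Enumerate traces; 20 have nonzero weight after conditioning:
  (Y=0, W=1, Z=2, X=1) weight 1/180
  (Y=0, W=2, Z=1, X=1) weight 1/360
  (Y=0, W=3, Z=0, X=0) weight 1/360
  (Y=0, W=3, Z=0, X=2) weight 1/360
  (Y=0, W=3, Z=3, X=1) weight 1/360
  (Y=1, W=1, Z=2, X=1) weight 1/45
  (Y=1, W=2, Z=1, X=1) weight 1/90
  (Y=1, W=3, Z=0, X=0) weight 1/90
  … 12 more
Group by W:
  weight(W=1) = 1/18
  weight(W=2) = 1/36
  weight(W=3) = 1/12
Total weight = 1/18 + 1/36 + 1/12 = 1/6
P(W=1 | obs) = 1/18 / 1/6 = 1/3
P(W=2 | obs) = 1/36 / 1/6 = 1/6
P(W=3 | obs) = 1/12 / 1/6 = 1/2
argmax = 3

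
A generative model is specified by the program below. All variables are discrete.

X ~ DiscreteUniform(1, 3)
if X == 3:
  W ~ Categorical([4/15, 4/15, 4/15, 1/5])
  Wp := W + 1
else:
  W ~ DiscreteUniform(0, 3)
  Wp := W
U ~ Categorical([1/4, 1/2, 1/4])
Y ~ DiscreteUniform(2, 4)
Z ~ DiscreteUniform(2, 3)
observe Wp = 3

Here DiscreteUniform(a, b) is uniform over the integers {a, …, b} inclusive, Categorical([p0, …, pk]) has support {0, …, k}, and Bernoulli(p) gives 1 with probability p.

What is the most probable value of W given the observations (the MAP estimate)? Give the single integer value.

Enumerate traces; 54 have nonzero weight after conditioning:
  (X=1, W=3, U=0, Y=2, Z=2) weight 1/288
  (X=1, W=3, U=0, Y=2, Z=3) weight 1/288
  (X=1, W=3, U=0, Y=3, Z=2) weight 1/288
  (X=1, W=3, U=0, Y=3, Z=3) weight 1/288
  (X=1, W=3, U=0, Y=4, Z=2) weight 1/288
  (X=1, W=3, U=0, Y=4, Z=3) weight 1/288
  (X=1, W=3, U=1, Y=2, Z=2) weight 1/144
  (X=1, W=3, U=1, Y=2, Z=3) weight 1/144
  (X=3, W=2, U=0, Y=2, Z=2) weight 1/270
  … 45 more
Group by W:
  weight(W=2) = 4/45
  weight(W=3) = 1/6
Total weight = 4/45 + 1/6 = 23/90
P(W=2 | obs) = 4/45 / 23/90 = 8/23
P(W=3 | obs) = 1/6 / 23/90 = 15/23
argmax = 3

argmax_v P(W = v | obs) = 3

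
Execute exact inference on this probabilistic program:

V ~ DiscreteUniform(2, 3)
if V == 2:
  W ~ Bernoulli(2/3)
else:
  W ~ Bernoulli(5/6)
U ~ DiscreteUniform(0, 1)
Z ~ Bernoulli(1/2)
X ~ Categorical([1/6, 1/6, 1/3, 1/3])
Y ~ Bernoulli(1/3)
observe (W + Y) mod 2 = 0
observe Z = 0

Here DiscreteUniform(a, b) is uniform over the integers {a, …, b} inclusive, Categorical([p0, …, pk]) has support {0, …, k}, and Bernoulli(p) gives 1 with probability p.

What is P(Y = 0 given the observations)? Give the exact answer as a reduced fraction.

P(Y = 0 | obs) = 2/5

Enumerate traces; 32 have nonzero weight after conditioning:
  (V=2, W=0, U=0, Z=0, X=0, Y=0) weight 1/216
  (V=2, W=0, U=0, Z=0, X=1, Y=0) weight 1/216
  (V=2, W=0, U=0, Z=0, X=2, Y=0) weight 1/108
  (V=2, W=0, U=0, Z=0, X=3, Y=0) weight 1/108
  (V=2, W=0, U=1, Z=0, X=0, Y=0) weight 1/216
  (V=2, W=0, U=1, Z=0, X=1, Y=0) weight 1/216
  (V=2, W=0, U=1, Z=0, X=2, Y=0) weight 1/108
  (V=2, W=0, U=1, Z=0, X=3, Y=0) weight 1/108
  (V=2, W=1, U=0, Z=0, X=0, Y=1) weight 1/216
  … 23 more
Group by Y:
  weight(Y=0) = 1/12
  weight(Y=1) = 1/8
Total weight = 1/12 + 1/8 = 5/24
P(Y=0 | obs) = 1/12 / 5/24 = 2/5
P(Y=1 | obs) = 1/8 / 5/24 = 3/5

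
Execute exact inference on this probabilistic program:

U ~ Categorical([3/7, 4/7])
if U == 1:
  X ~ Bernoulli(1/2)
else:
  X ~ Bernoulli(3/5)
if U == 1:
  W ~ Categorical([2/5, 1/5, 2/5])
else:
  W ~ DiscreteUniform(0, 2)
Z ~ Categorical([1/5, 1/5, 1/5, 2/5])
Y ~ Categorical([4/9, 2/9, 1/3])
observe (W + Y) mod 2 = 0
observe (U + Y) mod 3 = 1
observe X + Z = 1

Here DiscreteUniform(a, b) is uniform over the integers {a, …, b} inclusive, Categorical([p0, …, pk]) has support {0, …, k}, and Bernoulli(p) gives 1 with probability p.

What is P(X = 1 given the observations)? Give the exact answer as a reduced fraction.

Enumerate traces; 6 have nonzero weight after conditioning:
  (U=0, X=0, W=1, Z=1, Y=1) weight 4/1575
  (U=0, X=1, W=1, Z=0, Y=1) weight 2/525
  (U=1, X=0, W=0, Z=1, Y=0) weight 16/1575
  (U=1, X=0, W=2, Z=1, Y=0) weight 16/1575
  (U=1, X=1, W=0, Z=0, Y=0) weight 16/1575
  (U=1, X=1, W=2, Z=0, Y=0) weight 16/1575
Group by X:
  weight(X=0) = 4/175
  weight(X=1) = 38/1575
Total weight = 4/175 + 38/1575 = 74/1575
P(X=0 | obs) = 4/175 / 74/1575 = 18/37
P(X=1 | obs) = 38/1575 / 74/1575 = 19/37

P(X = 1 | obs) = 19/37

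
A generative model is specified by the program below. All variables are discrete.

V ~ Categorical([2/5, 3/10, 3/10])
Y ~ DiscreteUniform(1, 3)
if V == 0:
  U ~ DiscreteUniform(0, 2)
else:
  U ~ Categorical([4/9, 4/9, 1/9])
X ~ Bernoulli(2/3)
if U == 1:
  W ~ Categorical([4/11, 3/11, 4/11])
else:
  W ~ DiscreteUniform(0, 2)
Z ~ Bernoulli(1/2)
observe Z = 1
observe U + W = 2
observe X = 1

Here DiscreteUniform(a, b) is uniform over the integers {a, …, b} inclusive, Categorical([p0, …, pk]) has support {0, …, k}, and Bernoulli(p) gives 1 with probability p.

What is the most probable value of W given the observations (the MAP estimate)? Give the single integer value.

argmax_v P(W = v | obs) = 2

Enumerate traces; 27 have nonzero weight after conditioning:
  (V=0, Y=1, U=0, X=1, W=2, Z=1) weight 2/405
  (V=0, Y=1, U=1, X=1, W=1, Z=1) weight 2/495
  (V=0, Y=1, U=2, X=1, W=0, Z=1) weight 2/405
  (V=0, Y=2, U=0, X=1, W=2, Z=1) weight 2/405
  (V=0, Y=2, U=1, X=1, W=1, Z=1) weight 2/495
  (V=0, Y=2, U=2, X=1, W=0, Z=1) weight 2/405
  (V=0, Y=3, U=0, X=1, W=2, Z=1) weight 2/405
  (V=0, Y=3, U=1, X=1, W=1, Z=1) weight 2/495
  … 19 more
Group by W:
  weight(W=0) = 1/45
  weight(W=1) = 2/55
  weight(W=2) = 2/45
Total weight = 1/45 + 2/55 + 2/45 = 17/165
P(W=0 | obs) = 1/45 / 17/165 = 11/51
P(W=1 | obs) = 2/55 / 17/165 = 6/17
P(W=2 | obs) = 2/45 / 17/165 = 22/51
argmax = 2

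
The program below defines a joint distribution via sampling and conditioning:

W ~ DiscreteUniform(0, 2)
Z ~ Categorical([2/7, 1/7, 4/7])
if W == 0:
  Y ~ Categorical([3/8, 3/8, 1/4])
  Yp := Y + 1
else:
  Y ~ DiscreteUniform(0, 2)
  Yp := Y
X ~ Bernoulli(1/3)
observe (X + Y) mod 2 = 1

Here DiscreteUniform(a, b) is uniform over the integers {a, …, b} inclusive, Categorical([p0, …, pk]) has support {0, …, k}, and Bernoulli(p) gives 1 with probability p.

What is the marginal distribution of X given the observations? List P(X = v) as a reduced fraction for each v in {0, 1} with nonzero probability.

Enumerate traces; 27 have nonzero weight after conditioning:
  (W=0, Z=0, Y=0, X=1) weight 1/84
  (W=0, Z=0, Y=1, X=0) weight 1/42
  (W=0, Z=0, Y=2, X=1) weight 1/126
  (W=0, Z=1, Y=0, X=1) weight 1/168
  (W=0, Z=1, Y=1, X=0) weight 1/84
  (W=0, Z=1, Y=2, X=1) weight 1/252
  (W=0, Z=2, Y=0, X=1) weight 1/42
  (W=0, Z=2, Y=1, X=0) weight 1/21
  … 19 more
Group by X:
  weight(X=0) = 25/108
  weight(X=1) = 47/216
Total weight = 25/108 + 47/216 = 97/216
P(X=0 | obs) = 25/108 / 97/216 = 50/97
P(X=1 | obs) = 47/216 / 97/216 = 47/97

P(X=0) = 50/97, P(X=1) = 47/97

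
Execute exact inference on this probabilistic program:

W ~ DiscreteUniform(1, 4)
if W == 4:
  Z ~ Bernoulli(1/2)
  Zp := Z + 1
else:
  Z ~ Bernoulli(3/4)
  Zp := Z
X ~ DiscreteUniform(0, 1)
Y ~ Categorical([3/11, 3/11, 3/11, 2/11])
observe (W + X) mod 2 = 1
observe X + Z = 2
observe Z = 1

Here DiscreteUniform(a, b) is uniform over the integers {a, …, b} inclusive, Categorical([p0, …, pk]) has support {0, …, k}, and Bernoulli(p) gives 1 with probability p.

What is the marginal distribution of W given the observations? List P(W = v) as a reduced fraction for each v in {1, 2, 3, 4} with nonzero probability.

Enumerate traces; 8 have nonzero weight after conditioning:
  (W=2, Z=1, X=1, Y=0) weight 9/352
  (W=2, Z=1, X=1, Y=1) weight 9/352
  (W=2, Z=1, X=1, Y=2) weight 9/352
  (W=2, Z=1, X=1, Y=3) weight 3/176
  (W=4, Z=1, X=1, Y=0) weight 3/176
  (W=4, Z=1, X=1, Y=1) weight 3/176
  (W=4, Z=1, X=1, Y=2) weight 3/176
  (W=4, Z=1, X=1, Y=3) weight 1/88
Group by W:
  weight(W=2) = 3/32
  weight(W=4) = 1/16
Total weight = 3/32 + 1/16 = 5/32
P(W=2 | obs) = 3/32 / 5/32 = 3/5
P(W=4 | obs) = 1/16 / 5/32 = 2/5

P(W=2) = 3/5, P(W=4) = 2/5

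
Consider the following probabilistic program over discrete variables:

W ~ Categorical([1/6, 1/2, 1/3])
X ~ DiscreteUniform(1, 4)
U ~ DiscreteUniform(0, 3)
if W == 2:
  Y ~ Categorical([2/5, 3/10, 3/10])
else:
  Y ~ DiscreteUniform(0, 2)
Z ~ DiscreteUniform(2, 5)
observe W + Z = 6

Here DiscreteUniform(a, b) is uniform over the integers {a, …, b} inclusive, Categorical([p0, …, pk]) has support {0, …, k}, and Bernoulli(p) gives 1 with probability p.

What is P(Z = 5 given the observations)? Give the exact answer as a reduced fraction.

Enumerate traces; 96 have nonzero weight after conditioning:
  (W=1, X=1, U=0, Y=0, Z=5) weight 1/384
  (W=1, X=1, U=0, Y=1, Z=5) weight 1/384
  (W=1, X=1, U=0, Y=2, Z=5) weight 1/384
  (W=1, X=1, U=1, Y=0, Z=5) weight 1/384
  (W=1, X=1, U=1, Y=1, Z=5) weight 1/384
  (W=1, X=1, U=1, Y=2, Z=5) weight 1/384
  (W=1, X=1, U=2, Y=0, Z=5) weight 1/384
  (W=1, X=1, U=2, Y=1, Z=5) weight 1/384
  (W=2, X=1, U=0, Y=0, Z=4) weight 1/480
  … 87 more
Group by Z:
  weight(Z=4) = 1/12
  weight(Z=5) = 1/8
Total weight = 1/12 + 1/8 = 5/24
P(Z=4 | obs) = 1/12 / 5/24 = 2/5
P(Z=5 | obs) = 1/8 / 5/24 = 3/5

P(Z = 5 | obs) = 3/5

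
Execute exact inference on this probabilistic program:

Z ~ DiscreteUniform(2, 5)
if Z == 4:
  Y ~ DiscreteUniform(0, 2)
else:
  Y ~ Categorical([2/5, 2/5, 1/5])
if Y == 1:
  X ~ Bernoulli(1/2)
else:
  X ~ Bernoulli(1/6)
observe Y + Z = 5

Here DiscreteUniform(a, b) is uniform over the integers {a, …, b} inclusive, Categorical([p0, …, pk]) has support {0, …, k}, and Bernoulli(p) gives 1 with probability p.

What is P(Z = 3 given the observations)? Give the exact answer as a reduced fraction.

P(Z = 3 | obs) = 3/14

Enumerate traces; 6 have nonzero weight after conditioning:
  (Z=3, Y=2, X=0) weight 1/24
  (Z=3, Y=2, X=1) weight 1/120
  (Z=4, Y=1, X=0) weight 1/24
  (Z=4, Y=1, X=1) weight 1/24
  (Z=5, Y=0, X=0) weight 1/12
  (Z=5, Y=0, X=1) weight 1/60
Group by Z:
  weight(Z=3) = 1/20
  weight(Z=4) = 1/12
  weight(Z=5) = 1/10
Total weight = 1/20 + 1/12 + 1/10 = 7/30
P(Z=3 | obs) = 1/20 / 7/30 = 3/14
P(Z=4 | obs) = 1/12 / 7/30 = 5/14
P(Z=5 | obs) = 1/10 / 7/30 = 3/7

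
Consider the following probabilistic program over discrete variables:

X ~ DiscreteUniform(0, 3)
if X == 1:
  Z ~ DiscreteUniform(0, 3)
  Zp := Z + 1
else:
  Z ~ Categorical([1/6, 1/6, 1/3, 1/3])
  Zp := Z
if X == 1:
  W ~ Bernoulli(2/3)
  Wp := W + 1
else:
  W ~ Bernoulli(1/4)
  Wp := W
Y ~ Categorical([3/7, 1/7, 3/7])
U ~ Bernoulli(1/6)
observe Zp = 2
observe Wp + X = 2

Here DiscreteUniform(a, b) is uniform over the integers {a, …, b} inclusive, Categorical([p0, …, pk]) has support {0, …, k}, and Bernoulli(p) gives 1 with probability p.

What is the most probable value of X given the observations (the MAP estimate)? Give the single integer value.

argmax_v P(X = v | obs) = 2

Enumerate traces; 12 have nonzero weight after conditioning:
  (X=1, Z=1, W=0, Y=0, U=0) weight 5/672
  (X=1, Z=1, W=0, Y=0, U=1) weight 1/672
  (X=1, Z=1, W=0, Y=1, U=0) weight 5/2016
  (X=1, Z=1, W=0, Y=1, U=1) weight 1/2016
  (X=1, Z=1, W=0, Y=2, U=0) weight 5/672
  (X=1, Z=1, W=0, Y=2, U=1) weight 1/672
  (X=2, Z=2, W=0, Y=0, U=0) weight 5/224
  (X=2, Z=2, W=0, Y=0, U=1) weight 1/224
  … 4 more
Group by X:
  weight(X=1) = 1/48
  weight(X=2) = 1/16
Total weight = 1/48 + 1/16 = 1/12
P(X=1 | obs) = 1/48 / 1/12 = 1/4
P(X=2 | obs) = 1/16 / 1/12 = 3/4
argmax = 2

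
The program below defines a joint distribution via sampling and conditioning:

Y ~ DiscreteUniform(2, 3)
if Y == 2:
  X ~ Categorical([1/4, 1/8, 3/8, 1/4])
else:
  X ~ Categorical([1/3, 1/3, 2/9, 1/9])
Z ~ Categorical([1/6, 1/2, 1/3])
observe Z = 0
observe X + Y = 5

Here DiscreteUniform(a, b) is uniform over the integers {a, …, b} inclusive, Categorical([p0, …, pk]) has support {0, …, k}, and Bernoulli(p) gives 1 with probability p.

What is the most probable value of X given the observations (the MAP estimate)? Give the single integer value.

Enumerate traces; 2 have nonzero weight after conditioning:
  (Y=2, X=3, Z=0) weight 1/48
  (Y=3, X=2, Z=0) weight 1/54
Group by X:
  weight(X=2) = 1/54
  weight(X=3) = 1/48
Total weight = 1/54 + 1/48 = 17/432
P(X=2 | obs) = 1/54 / 17/432 = 8/17
P(X=3 | obs) = 1/48 / 17/432 = 9/17
argmax = 3

argmax_v P(X = v | obs) = 3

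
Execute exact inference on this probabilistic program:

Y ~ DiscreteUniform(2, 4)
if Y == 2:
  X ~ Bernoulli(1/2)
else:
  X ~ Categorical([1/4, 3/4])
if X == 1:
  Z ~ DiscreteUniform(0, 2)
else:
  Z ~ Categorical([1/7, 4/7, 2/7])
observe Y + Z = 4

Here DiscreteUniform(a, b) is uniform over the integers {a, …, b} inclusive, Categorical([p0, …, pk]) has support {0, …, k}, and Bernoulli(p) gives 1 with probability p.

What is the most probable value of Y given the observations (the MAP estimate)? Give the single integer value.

argmax_v P(Y = v | obs) = 3

Enumerate traces; 6 have nonzero weight after conditioning:
  (Y=2, X=0, Z=2) weight 1/21
  (Y=2, X=1, Z=2) weight 1/18
  (Y=3, X=0, Z=1) weight 1/21
  (Y=3, X=1, Z=1) weight 1/12
  (Y=4, X=0, Z=0) weight 1/84
  (Y=4, X=1, Z=0) weight 1/12
Group by Y:
  weight(Y=2) = 13/126
  weight(Y=3) = 11/84
  weight(Y=4) = 2/21
Total weight = 13/126 + 11/84 + 2/21 = 83/252
P(Y=2 | obs) = 13/126 / 83/252 = 26/83
P(Y=3 | obs) = 11/84 / 83/252 = 33/83
P(Y=4 | obs) = 2/21 / 83/252 = 24/83
argmax = 3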